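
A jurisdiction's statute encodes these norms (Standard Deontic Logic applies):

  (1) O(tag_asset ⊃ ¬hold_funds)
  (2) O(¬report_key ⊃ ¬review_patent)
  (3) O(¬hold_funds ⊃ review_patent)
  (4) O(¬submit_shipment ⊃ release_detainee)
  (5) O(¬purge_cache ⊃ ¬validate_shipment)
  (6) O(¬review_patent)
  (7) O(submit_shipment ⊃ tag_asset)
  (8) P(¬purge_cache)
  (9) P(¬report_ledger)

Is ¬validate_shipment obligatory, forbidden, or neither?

Premise 5 is O(¬purge_cache ⊃ ¬validate_shipment), but O(¬purge_cache) is not derivable from the premises (the permission P(¬purge_cache) asserts only ¬O(purge_cache), not O(¬purge_cache)), so it does not yield O(¬validate_shipment).
No premise or chain of K-axiom applications forces O(¬validate_shipment), and none forces O(validate_shipment). So ¬validate_shipment is neither obligatory nor forbidden under these norms.

Neither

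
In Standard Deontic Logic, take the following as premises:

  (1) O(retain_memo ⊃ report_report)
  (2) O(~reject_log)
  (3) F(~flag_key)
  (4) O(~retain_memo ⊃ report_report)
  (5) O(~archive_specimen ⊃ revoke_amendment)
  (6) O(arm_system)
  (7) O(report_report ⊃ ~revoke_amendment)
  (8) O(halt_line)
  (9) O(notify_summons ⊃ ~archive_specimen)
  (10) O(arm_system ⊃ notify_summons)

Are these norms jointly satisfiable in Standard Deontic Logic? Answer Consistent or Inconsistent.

Premises 1 and 4 are O(retain_memo ⊃ report_report) and O(~retain_memo ⊃ report_report); every ideal world satisfies retain_memo or ~retain_memo, so in either case report_report holds — hence O(report_report).
Applying K to premise 7 (O(report_report ⊃ ~revoke_amendment)) and O(report_report) yields O(~revoke_amendment).
Premise 5, O(~archive_specimen ⊃ revoke_amendment), contraposes to O(~revoke_amendment ⊃ archive_specimen); with O(~revoke_amendment) we get O(archive_specimen).
The contrapositive of premise 9 (O(notify_summons ⊃ ~archive_specimen)) is O(archive_specimen ⊃ ~notify_summons), and O(archive_specimen) is already established, so O(~notify_summons).
Premise 10 is O(arm_system ⊃ notify_summons); contrapositively O(~notify_summons ⊃ ~arm_system). Since O(~notify_summons) holds, K gives O(~arm_system).
But premise 6 directly asserts O(arm_system).
We now have both O(~arm_system) and O(arm_system) — arm_system is simultaneously obligatory and forbidden, violating the D-axiom.

Inconsistent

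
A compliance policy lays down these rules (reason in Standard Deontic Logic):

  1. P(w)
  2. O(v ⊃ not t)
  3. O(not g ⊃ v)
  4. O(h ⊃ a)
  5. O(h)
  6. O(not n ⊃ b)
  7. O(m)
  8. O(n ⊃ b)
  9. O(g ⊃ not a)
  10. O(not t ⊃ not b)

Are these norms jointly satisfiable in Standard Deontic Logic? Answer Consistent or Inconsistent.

Premises 6 and 8 are O(not n ⊃ b) and O(n ⊃ b); every ideal world satisfies not n or n, so in either case b holds — hence O(b).
Premise 10, O(not t ⊃ not b), contraposes to O(b ⊃ t); with O(b) we get O(t).
The contrapositive of premise 2 (O(v ⊃ not t)) is O(t ⊃ not v), and O(t) is already established, so O(not v).
Premise 3, O(not g ⊃ v), contraposes to O(not v ⊃ g); with O(not v) we get O(g).
With premise 9, O(g ⊃ not a), the K-axiom yields O(not a).
Premise 4 is O(h ⊃ a); contrapositively O(not a ⊃ not h). Since O(not a) holds, K gives O(not h).
However, premise 5 gives O(h).
We now have both O(not h) and O(h) — h is simultaneously obligatory and forbidden, violating the D-axiom.

Inconsistent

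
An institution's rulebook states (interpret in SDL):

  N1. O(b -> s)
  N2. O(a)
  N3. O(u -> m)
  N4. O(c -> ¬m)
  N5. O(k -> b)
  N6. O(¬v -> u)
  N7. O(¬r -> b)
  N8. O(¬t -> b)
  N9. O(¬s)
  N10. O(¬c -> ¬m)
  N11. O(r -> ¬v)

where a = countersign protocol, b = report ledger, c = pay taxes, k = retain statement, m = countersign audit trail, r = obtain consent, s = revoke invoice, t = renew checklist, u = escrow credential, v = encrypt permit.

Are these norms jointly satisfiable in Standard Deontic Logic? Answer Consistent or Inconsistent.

Premises 10 and 4 are O(¬c -> ¬m) and O(c -> ¬m); every ideal world satisfies ¬c or c, so in either case ¬m holds — hence O(¬m).
Premise 3 is O(u -> m); contrapositively O(¬m -> ¬u). Since O(¬m) holds, K gives O(¬u).
The contrapositive of premise 6 (O(¬v -> u)) is O(¬u -> v), and O(¬u) is already established, so O(v).
The contrapositive of premise 11 (O(r -> ¬v)) is O(v -> ¬r), and O(v) is already established, so O(¬r).
Premise 7 is O(¬r -> b); since O(¬r), deontic closure gives O(b).
Applying K to premise 1 (O(b -> s)) and O(b) yields O(s).
However, premise 9 gives O(¬s).
We now have both O(s) and O(¬s) — s is simultaneously obligatory and forbidden, violating the D-axiom.

Inconsistent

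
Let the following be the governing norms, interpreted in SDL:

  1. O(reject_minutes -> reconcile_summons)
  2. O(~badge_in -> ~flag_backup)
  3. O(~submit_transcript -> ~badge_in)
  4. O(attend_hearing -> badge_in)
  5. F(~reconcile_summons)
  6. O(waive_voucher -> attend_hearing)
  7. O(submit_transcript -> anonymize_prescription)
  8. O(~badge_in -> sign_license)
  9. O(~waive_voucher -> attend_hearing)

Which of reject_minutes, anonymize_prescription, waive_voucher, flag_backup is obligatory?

anonymize_prescription

By case analysis on waive_voucher: premise 6 gives O(waive_voucher -> attend_hearing) and premise 9 gives O(~waive_voucher -> attend_hearing), so O(attend_hearing) either way.
Applying K to premise 4 (O(attend_hearing -> badge_in)) and O(attend_hearing) yields O(badge_in).
The contrapositive of premise 3 (O(~submit_transcript -> ~badge_in)) is O(badge_in -> submit_transcript), and O(badge_in) is already established, so O(submit_transcript).
Premise 7 is O(submit_transcript -> anonymize_prescription); since O(submit_transcript), deontic closure gives O(anonymize_prescription).
So O(anonymize_prescription) holds — anonymize_prescription is obligatory. None of the other listed options is made obligatory by any chain of premises.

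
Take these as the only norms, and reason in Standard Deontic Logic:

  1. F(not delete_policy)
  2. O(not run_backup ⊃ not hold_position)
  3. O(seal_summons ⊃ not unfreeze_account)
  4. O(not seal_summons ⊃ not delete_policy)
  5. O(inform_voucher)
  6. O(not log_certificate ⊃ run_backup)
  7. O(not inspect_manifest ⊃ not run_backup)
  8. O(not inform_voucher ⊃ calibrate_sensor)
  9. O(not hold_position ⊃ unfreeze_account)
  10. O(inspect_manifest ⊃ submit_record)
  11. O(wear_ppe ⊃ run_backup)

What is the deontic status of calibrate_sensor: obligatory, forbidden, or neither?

Neither

Premise 8 is O(not inform_voucher ⊃ calibrate_sensor), but O(not inform_voucher) is not derivable from the premises, so it does not yield O(calibrate_sensor).
No premise or chain of K-axiom applications forces O(calibrate_sensor), and none forces O(not calibrate_sensor). So calibrate_sensor is neither obligatory nor forbidden under these norms.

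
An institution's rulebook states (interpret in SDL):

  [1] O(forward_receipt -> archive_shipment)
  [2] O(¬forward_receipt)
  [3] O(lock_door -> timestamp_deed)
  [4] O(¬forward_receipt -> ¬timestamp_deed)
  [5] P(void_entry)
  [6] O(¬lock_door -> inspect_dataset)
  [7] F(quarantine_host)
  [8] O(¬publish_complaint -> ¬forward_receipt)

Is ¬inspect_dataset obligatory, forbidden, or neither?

Forbidden

From premise 2 we have O(¬forward_receipt).
From O(¬forward_receipt) and premise 4, O(¬forward_receipt -> ¬timestamp_deed), we obtain O(¬timestamp_deed).
Premise 3, O(lock_door -> timestamp_deed), contraposes to O(¬timestamp_deed -> ¬lock_door); with O(¬timestamp_deed) we get O(¬lock_door).
Premise 6 is O(¬lock_door -> inspect_dataset); since O(¬lock_door), deontic closure gives O(inspect_dataset).
Premises 1, 5, 7, 8 do not contribute to this derivation.
Thus O(inspect_dataset), which is F(¬inspect_dataset): ¬inspect_dataset is forbidden.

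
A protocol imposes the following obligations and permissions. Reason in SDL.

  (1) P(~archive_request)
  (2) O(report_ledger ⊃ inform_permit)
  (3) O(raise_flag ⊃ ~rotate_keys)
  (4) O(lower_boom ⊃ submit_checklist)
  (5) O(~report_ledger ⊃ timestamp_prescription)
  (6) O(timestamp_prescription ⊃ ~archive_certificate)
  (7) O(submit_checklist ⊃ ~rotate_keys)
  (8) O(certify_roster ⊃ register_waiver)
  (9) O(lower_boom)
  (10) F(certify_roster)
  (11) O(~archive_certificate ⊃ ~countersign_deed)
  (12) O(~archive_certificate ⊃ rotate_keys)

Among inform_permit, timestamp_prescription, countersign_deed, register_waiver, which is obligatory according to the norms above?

inform_permit

Premise 9 gives O(lower_boom).
Applying K to premise 4 (O(lower_boom ⊃ submit_checklist)) and O(lower_boom) yields O(submit_checklist).
Applying K to premise 7 (O(submit_checklist ⊃ ~rotate_keys)) and O(submit_checklist) yields O(~rotate_keys).
The contrapositive of premise 12 (O(~archive_certificate ⊃ rotate_keys)) is O(~rotate_keys ⊃ archive_certificate), and O(~rotate_keys) is already established, so O(archive_certificate).
Premise 6 is O(timestamp_prescription ⊃ ~archive_certificate); contrapositively O(archive_certificate ⊃ ~timestamp_prescription). Since O(archive_certificate) holds, K gives O(~timestamp_prescription).
The contrapositive of premise 5 (O(~report_ledger ⊃ timestamp_prescription)) is O(~timestamp_prescription ⊃ report_ledger), and O(~timestamp_prescription) is already established, so O(report_ledger).
Applying K to premise 2 (O(report_ledger ⊃ inform_permit)) and O(report_ledger) yields O(inform_permit).
So O(inform_permit) holds — inform_permit is obligatory. None of the other listed options is made obligatory by any chain of premises.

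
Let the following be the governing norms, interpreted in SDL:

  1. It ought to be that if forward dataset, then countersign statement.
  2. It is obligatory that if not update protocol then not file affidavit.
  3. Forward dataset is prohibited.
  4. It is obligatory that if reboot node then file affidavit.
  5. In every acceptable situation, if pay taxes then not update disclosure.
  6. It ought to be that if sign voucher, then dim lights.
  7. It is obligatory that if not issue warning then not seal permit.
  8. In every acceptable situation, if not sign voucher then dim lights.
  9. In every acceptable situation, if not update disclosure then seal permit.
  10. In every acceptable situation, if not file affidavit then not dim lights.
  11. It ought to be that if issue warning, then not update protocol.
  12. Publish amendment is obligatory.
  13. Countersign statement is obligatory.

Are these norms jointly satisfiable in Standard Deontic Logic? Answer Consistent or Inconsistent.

Premise 1 is O(forward_dataset → countersign_statement); even if O(countersign_statement) held, inferring O(forward_dataset) would be affirming the consequent — invalid.
So O(forward_dataset) is not derivable, and the apparent clash with O(¬forward_dataset) does not arise.
A world satisfying every obligation exists (e.g. countersign_statement=true, dim_lights=true, file_affidavit=true, forward_dataset=false, issue_warning=false, pay_taxes=false, publish_amendment=true, reboot_node=false, seal_permit=false, sign_voucher=false, update_disclosure=true, update_protocol=true); no atom is both obligatory and forbidden, so the set is consistent.

Consistent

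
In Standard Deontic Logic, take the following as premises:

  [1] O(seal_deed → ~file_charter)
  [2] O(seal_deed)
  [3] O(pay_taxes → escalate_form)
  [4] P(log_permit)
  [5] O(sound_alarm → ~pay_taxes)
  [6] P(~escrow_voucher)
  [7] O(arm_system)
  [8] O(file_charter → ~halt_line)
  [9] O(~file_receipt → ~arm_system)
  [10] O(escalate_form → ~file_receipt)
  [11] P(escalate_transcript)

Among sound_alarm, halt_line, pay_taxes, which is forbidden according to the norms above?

pay_taxes

From premise 7 we have O(arm_system).
Premise 9, O(~file_receipt → ~arm_system), contraposes to O(arm_system → file_receipt); with O(arm_system) we get O(file_receipt).
Premise 10 is O(escalate_form → ~file_receipt); contrapositively O(file_receipt → ~escalate_form). Since O(file_receipt) holds, K gives O(~escalate_form).
The contrapositive of premise 3 (O(pay_taxes → escalate_form)) is O(~escalate_form → ~pay_taxes), and O(~escalate_form) is already established, so O(~pay_taxes).
So O(~pay_taxes) holds, i.e. pay_taxes is forbidden. None of the other listed options is forbidden under the premises.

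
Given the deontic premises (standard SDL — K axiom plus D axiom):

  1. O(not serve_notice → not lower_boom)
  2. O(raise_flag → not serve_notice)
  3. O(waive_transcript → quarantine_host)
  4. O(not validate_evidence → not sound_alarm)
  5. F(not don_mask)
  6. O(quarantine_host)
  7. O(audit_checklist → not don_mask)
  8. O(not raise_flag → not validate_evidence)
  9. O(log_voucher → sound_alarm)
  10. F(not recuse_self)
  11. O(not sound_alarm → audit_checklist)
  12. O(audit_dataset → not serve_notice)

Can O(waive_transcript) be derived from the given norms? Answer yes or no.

Premise 3 is O(waive_transcript → quarantine_host); even if O(quarantine_host) held, inferring O(waive_transcript) would be affirming the consequent — invalid.
No other premise forces O(waive_transcript). An ideal world satisfying every premise can still have waive_transcript false, so O(waive_transcript) is not derivable.

No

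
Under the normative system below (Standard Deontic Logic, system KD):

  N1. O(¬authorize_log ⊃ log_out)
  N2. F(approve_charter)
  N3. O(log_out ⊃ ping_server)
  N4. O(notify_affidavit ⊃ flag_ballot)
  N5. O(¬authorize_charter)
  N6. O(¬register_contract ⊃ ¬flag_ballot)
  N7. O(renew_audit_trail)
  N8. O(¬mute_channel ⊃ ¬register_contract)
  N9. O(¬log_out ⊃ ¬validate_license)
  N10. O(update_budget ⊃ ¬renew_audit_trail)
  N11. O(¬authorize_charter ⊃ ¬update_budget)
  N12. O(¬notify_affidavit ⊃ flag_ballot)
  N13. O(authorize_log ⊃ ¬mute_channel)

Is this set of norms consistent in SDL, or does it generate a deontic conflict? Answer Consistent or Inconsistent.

Premise 10 is O(update_budget ⊃ ¬renew_audit_trail), but O(update_budget) is not derivable from the premises, so it does not yield O(¬renew_audit_trail).
So O(¬renew_audit_trail) is not derivable, and the apparent clash with O(renew_audit_trail) does not arise.
A world satisfying every obligation exists (e.g. approve_charter=false, authorize_charter=false, authorize_log=false, flag_ballot=true, log_out=true, mute_channel=true, notify_affidavit=false, ping_server=true, register_contract=true, renew_audit_trail=true, update_budget=false, validate_license=false); no atom is both obligatory and forbidden, so the set is consistent.

Consistent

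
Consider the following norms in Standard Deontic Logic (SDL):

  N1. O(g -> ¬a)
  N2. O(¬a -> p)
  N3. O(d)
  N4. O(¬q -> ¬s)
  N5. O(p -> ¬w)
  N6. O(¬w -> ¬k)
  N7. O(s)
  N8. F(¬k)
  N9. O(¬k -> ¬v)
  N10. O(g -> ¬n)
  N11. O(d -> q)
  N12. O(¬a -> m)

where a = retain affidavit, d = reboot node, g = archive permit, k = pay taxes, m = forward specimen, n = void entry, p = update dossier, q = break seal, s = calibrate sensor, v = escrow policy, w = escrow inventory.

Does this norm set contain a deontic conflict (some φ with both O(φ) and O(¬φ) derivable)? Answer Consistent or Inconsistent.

Premise 4 is O(¬q -> ¬s), but O(¬q) is not derivable from the premises, so it does not yield O(¬s).
So O(¬s) is not derivable, and the apparent clash with O(s) does not arise.
A world satisfying every obligation exists (e.g. a=true, d=true, g=false, k=true, m=false, n=false, p=false, q=true, s=true, v=false, w=true); no atom is both obligatory and forbidden, so the set is consistent.

Consistent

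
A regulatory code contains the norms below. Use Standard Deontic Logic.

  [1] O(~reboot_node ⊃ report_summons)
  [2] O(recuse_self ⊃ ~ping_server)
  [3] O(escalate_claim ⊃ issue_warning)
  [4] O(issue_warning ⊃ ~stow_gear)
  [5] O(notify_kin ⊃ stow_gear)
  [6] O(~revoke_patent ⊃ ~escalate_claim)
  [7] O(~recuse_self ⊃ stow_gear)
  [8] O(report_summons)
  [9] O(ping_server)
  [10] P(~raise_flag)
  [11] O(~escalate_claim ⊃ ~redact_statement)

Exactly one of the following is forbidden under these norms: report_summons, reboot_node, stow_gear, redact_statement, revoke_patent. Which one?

Premise 9 gives O(ping_server).
Premise 2 is O(recuse_self ⊃ ~ping_server); contrapositively O(ping_server ⊃ ~recuse_self). Since O(ping_server) holds, K gives O(~recuse_self).
From O(~recuse_self) and premise 7, O(~recuse_self ⊃ stow_gear), we obtain O(stow_gear).
The contrapositive of premise 4 (O(issue_warning ⊃ ~stow_gear)) is O(stow_gear ⊃ ~issue_warning), and O(stow_gear) is already established, so O(~issue_warning).
The contrapositive of premise 3 (O(escalate_claim ⊃ issue_warning)) is O(~issue_warning ⊃ ~escalate_claim), and O(~issue_warning) is already established, so O(~escalate_claim).
Applying K to premise 11 (O(~escalate_claim ⊃ ~redact_statement)) and O(~escalate_claim) yields O(~redact_statement).
So O(~redact_statement) holds, i.e. redact_statement is forbidden. None of the other listed options is forbidden under the premises.

redact_statement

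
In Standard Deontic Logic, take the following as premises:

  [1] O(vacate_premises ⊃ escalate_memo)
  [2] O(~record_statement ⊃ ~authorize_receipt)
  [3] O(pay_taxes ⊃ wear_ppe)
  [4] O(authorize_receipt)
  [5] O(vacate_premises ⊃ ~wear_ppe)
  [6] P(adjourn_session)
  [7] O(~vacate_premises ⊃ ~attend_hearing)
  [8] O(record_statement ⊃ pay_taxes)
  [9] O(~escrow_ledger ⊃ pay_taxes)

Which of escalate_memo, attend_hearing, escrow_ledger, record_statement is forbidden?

attend_hearing

From premise 4 we have O(authorize_receipt).
The contrapositive of premise 2 (O(~record_statement ⊃ ~authorize_receipt)) is O(authorize_receipt ⊃ record_statement), and O(authorize_receipt) is already established, so O(record_statement).
Premise 8 is O(record_statement ⊃ pay_taxes); since O(record_statement), deontic closure gives O(pay_taxes).
With premise 3, O(pay_taxes ⊃ wear_ppe), the K-axiom yields O(wear_ppe).
Premise 5, O(vacate_premises ⊃ ~wear_ppe), contraposes to O(wear_ppe ⊃ ~vacate_premises); with O(wear_ppe) we get O(~vacate_premises).
From O(~vacate_premises) and premise 7, O(~vacate_premises ⊃ ~attend_hearing), we obtain O(~attend_hearing).
So O(~attend_hearing) holds, i.e. attend_hearing is forbidden. None of the other listed options is forbidden under the premises.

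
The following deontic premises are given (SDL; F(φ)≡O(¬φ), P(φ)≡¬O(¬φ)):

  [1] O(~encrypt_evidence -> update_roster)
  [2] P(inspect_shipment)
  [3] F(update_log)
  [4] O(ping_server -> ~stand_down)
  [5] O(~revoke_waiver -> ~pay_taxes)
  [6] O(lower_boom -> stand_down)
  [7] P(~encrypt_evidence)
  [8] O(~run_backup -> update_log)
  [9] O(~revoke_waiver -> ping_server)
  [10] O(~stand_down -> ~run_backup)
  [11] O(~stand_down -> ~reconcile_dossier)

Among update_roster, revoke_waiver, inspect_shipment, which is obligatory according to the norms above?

revoke_waiver

Premise 3, F(update_log), is equivalent to O(~update_log).
Premise 8 is O(~run_backup -> update_log); contrapositively O(~update_log -> run_backup). Since O(~update_log) holds, K gives O(run_backup).
Premise 10, O(~stand_down -> ~run_backup), contraposes to O(run_backup -> stand_down); with O(run_backup) we get O(stand_down).
Premise 4 is O(ping_server -> ~stand_down); contrapositively O(stand_down -> ~ping_server). Since O(stand_down) holds, K gives O(~ping_server).
Premise 9, O(~revoke_waiver -> ping_server), contraposes to O(~ping_server -> revoke_waiver); with O(~ping_server) we get O(revoke_waiver).
So O(revoke_waiver) holds — revoke_waiver is obligatory. None of the other listed options is made obligatory by any chain of premises.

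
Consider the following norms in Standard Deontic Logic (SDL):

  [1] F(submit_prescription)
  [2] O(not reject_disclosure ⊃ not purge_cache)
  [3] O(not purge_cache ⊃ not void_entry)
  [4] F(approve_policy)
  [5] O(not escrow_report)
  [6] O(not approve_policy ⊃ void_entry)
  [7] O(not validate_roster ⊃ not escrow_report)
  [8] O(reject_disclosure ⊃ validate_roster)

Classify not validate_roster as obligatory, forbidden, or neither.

Forbidden

F(approve_policy) at premise 4 means O(not approve_policy).
Premise 6 is O(not approve_policy ⊃ void_entry); since O(not approve_policy), deontic closure gives O(void_entry).
The contrapositive of premise 3 (O(not purge_cache ⊃ not void_entry)) is O(void_entry ⊃ purge_cache), and O(void_entry) is already established, so O(purge_cache).
Premise 2 is O(not reject_disclosure ⊃ not purge_cache); contrapositively O(purge_cache ⊃ reject_disclosure). Since O(purge_cache) holds, K gives O(reject_disclosure).
From O(reject_disclosure) and premise 8, O(reject_disclosure ⊃ validate_roster), we obtain O(validate_roster).
Premises 1, 5, 7 do not contribute to this derivation.
Thus O(validate_roster), which is F(not validate_roster): not validate_roster is forbidden.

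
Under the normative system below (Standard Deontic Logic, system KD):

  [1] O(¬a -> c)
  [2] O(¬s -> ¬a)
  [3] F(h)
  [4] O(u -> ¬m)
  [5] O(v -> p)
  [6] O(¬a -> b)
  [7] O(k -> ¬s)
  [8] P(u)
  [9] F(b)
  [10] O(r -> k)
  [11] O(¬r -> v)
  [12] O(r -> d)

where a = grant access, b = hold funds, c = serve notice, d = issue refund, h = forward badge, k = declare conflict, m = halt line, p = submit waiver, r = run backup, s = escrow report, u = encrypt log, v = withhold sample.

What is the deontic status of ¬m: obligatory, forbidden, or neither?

Neither

Premise 4 is O(u -> ¬m), but O(u) is not derivable from the premises (the permission P(u) asserts only ¬O(¬u), not O(u)), so it does not yield O(¬m).
No premise or chain of K-axiom applications forces O(¬m), and none forces O(m). So ¬m is neither obligatory nor forbidden under these norms.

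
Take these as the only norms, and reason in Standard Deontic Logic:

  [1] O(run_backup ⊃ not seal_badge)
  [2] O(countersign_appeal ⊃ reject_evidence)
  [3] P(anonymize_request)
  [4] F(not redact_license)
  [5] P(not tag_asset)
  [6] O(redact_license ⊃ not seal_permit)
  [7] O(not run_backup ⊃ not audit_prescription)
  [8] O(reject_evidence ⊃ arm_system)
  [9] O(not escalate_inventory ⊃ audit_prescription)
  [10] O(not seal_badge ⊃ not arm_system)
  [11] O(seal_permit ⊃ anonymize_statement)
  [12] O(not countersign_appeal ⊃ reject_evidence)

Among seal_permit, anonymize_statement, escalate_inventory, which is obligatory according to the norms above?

escalate_inventory

Premises 12 and 2 are O(not countersign_appeal ⊃ reject_evidence) and O(countersign_appeal ⊃ reject_evidence); every ideal world satisfies not countersign_appeal or countersign_appeal, so in either case reject_evidence holds — hence O(reject_evidence).
Applying K to premise 8 (O(reject_evidence ⊃ arm_system)) and O(reject_evidence) yields O(arm_system).
The contrapositive of premise 10 (O(not seal_badge ⊃ not arm_system)) is O(arm_system ⊃ seal_badge), and O(arm_system) is already established, so O(seal_badge).
Premise 1 is O(run_backup ⊃ not seal_badge); contrapositively O(seal_badge ⊃ not run_backup). Since O(seal_badge) holds, K gives O(not run_backup).
From O(not run_backup) and premise 7, O(not run_backup ⊃ not audit_prescription), we obtain O(not audit_prescription).
Premise 9 is O(not escalate_inventory ⊃ audit_prescription); contrapositively O(not audit_prescription ⊃ escalate_inventory). Since O(not audit_prescription) holds, K gives O(escalate_inventory).
So O(escalate_inventory) holds — escalate_inventory is obligatory. None of the other listed options is made obligatory by any chain of premises.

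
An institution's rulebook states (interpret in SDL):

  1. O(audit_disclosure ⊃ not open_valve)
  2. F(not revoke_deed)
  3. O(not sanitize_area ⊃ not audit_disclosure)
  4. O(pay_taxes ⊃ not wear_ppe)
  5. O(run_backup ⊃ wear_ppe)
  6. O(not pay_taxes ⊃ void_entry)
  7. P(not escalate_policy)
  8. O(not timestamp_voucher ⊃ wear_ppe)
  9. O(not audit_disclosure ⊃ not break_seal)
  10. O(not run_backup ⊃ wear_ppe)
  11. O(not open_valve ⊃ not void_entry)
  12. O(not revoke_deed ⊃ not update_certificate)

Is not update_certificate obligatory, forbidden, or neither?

Neither

Premise 12 is O(not revoke_deed ⊃ not update_certificate), but O(not revoke_deed) is not derivable from the premises, so it does not yield O(not update_certificate).
No premise or chain of K-axiom applications forces O(not update_certificate), and none forces O(update_certificate). So not update_certificate is neither obligatory nor forbidden under these norms.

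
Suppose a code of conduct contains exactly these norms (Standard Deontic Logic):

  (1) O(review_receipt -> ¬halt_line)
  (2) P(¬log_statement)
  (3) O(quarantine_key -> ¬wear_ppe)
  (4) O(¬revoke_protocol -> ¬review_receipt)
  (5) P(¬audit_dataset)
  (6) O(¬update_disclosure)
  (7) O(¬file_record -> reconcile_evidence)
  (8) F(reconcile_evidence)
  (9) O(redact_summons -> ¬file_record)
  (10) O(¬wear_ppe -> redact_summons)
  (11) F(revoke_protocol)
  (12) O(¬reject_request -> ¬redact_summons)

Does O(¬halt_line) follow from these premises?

No

Premise 1 is O(review_receipt -> ¬halt_line), but O(review_receipt) is not derivable from the premises, so it does not yield O(¬halt_line).
No other premise forces O(¬halt_line). An ideal world satisfying every premise can still have ¬halt_line false, so O(¬halt_line) is not derivable.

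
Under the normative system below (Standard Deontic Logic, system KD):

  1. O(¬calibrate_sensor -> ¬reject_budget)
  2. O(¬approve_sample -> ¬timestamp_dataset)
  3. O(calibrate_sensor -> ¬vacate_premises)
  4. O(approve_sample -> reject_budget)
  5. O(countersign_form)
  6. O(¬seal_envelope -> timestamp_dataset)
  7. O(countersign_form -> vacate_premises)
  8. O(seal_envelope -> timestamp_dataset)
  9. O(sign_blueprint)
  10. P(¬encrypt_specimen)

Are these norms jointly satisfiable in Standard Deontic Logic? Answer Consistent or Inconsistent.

Inconsistent

By case analysis on seal_envelope: premise 8 gives O(seal_envelope -> timestamp_dataset) and premise 6 gives O(¬seal_envelope -> timestamp_dataset), so O(timestamp_dataset) either way.
The contrapositive of premise 2 (O(¬approve_sample -> ¬timestamp_dataset)) is O(timestamp_dataset -> approve_sample), and O(timestamp_dataset) is already established, so O(approve_sample).
Premise 4 is O(approve_sample -> reject_budget); since O(approve_sample), deontic closure gives O(reject_budget).
Premise 1 is O(¬calibrate_sensor -> ¬reject_budget); contrapositively O(reject_budget -> calibrate_sensor). Since O(reject_budget) holds, K gives O(calibrate_sensor).
From O(calibrate_sensor) and premise 3, O(calibrate_sensor -> ¬vacate_premises), we obtain O(¬vacate_premises).
Premise 7 is O(countersign_form -> vacate_premises); contrapositively O(¬vacate_premises -> ¬countersign_form). Since O(¬vacate_premises) holds, K gives O(¬countersign_form).
However, premise 5 gives O(countersign_form).
We now have both O(¬countersign_form) and O(countersign_form) — countersign_form is simultaneously obligatory and forbidden, violating the D-axiom.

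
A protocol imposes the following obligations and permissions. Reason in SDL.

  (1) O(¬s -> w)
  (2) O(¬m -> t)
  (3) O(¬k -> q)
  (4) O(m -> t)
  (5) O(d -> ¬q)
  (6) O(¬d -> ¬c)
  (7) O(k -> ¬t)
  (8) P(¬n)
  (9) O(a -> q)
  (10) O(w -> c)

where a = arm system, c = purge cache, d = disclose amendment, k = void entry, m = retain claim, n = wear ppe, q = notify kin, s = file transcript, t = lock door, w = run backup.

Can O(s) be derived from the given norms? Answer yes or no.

By case analysis on ¬m: premise 2 gives O(¬m -> t) and premise 4 gives O(m -> t), so O(t) either way.
Premise 7, O(k -> ¬t), contraposes to O(t -> ¬k); with O(t) we get O(¬k).
Applying K to premise 3 (O(¬k -> q)) and O(¬k) yields O(q).
Premise 5 is O(d -> ¬q); contrapositively O(q -> ¬d). Since O(q) holds, K gives O(¬d).
With premise 6, O(¬d -> ¬c), the K-axiom yields O(¬c).
Premise 10, O(w -> c), contraposes to O(¬c -> ¬w); with O(¬c) we get O(¬w).
The contrapositive of premise 1 (O(¬s -> w)) is O(¬w -> s), and O(¬w) is already established, so O(s).
Premises 8, 9 do not contribute to this derivation.
So O(s) follows.

Yes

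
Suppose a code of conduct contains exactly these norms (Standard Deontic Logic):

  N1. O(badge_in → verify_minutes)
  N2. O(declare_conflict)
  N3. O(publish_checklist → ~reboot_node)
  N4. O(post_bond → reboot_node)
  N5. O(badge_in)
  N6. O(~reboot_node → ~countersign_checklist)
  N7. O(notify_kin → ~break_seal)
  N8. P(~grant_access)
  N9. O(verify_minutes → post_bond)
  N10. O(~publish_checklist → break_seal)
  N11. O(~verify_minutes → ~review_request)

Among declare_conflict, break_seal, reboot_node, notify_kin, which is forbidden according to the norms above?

From premise 5 we have O(badge_in).
Applying K to premise 1 (O(badge_in → verify_minutes)) and O(badge_in) yields O(verify_minutes).
From O(verify_minutes) and premise 9, O(verify_minutes → post_bond), we obtain O(post_bond).
Applying K to premise 4 (O(post_bond → reboot_node)) and O(post_bond) yields O(reboot_node).
Premise 3, O(publish_checklist → ~reboot_node), contraposes to O(reboot_node → ~publish_checklist); with O(reboot_node) we get O(~publish_checklist).
Premise 10 is O(~publish_checklist → break_seal); since O(~publish_checklist), deontic closure gives O(break_seal).
The contrapositive of premise 7 (O(notify_kin → ~break_seal)) is O(break_seal → ~notify_kin), and O(break_seal) is already established, so O(~notify_kin).
So O(~notify_kin) holds, i.e. notify_kin is forbidden. None of the other listed options is forbidden under the premises.

notify_kin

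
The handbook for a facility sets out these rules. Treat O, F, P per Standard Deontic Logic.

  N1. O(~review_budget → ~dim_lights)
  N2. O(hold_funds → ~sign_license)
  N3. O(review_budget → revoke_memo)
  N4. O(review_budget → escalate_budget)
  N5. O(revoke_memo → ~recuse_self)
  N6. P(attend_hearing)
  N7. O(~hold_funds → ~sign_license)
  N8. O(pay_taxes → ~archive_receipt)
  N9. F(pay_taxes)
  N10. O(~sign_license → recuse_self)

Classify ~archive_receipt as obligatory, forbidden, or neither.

Neither

Premise 8 is O(pay_taxes → ~archive_receipt), but O(pay_taxes) is not derivable from the premises, so it does not yield O(~archive_receipt).
No premise or chain of K-axiom applications forces O(~archive_receipt), and none forces O(archive_receipt). So ~archive_receipt is neither obligatory nor forbidden under these norms.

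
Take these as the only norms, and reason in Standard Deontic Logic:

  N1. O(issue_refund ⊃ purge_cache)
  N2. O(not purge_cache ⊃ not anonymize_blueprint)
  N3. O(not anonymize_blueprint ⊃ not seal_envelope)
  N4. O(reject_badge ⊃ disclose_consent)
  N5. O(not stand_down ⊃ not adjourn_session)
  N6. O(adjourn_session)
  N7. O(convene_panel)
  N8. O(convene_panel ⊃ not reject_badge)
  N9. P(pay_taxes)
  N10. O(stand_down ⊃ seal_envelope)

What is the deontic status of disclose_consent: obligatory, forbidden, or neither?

Neither

Premise 4 is O(reject_badge ⊃ disclose_consent), but O(reject_badge) is not derivable from the premises, so it does not yield O(disclose_consent).
No premise or chain of K-axiom applications forces O(disclose_consent), and none forces O(not disclose_consent). So disclose_consent is neither obligatory nor forbidden under these norms.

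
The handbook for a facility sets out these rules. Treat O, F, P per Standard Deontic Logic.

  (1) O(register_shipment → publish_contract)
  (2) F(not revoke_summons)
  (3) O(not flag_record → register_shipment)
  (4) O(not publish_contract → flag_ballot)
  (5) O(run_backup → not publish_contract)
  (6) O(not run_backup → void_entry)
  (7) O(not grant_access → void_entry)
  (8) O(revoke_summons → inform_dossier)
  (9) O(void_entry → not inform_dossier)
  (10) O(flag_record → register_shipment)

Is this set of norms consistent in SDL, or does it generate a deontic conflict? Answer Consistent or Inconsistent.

Premises 3 and 10 cover both cases: O(not flag_record → register_shipment) and O(flag_record → register_shipment). Since not flag_record ∨ flag_record is a tautology, O(register_shipment) follows.
Applying K to premise 1 (O(register_shipment → publish_contract)) and O(register_shipment) yields O(publish_contract).
Premise 5, O(run_backup → not publish_contract), contraposes to O(publish_contract → not run_backup); with O(publish_contract) we get O(not run_backup).
Applying K to premise 6 (O(not run_backup → void_entry)) and O(not run_backup) yields O(void_entry).
Premise 9 is O(void_entry → not inform_dossier); since O(void_entry), deontic closure gives O(not inform_dossier).
The contrapositive of premise 8 (O(revoke_summons → inform_dossier)) is O(not inform_dossier → not revoke_summons), and O(not inform_dossier) is already established, so O(not revoke_summons).
But premise 2, F(not revoke_summons), means O(revoke_summons).
We now have both O(not revoke_summons) and O(revoke_summons) — revoke_summons is simultaneously obligatory and forbidden, violating the D-axiom.

Inconsistent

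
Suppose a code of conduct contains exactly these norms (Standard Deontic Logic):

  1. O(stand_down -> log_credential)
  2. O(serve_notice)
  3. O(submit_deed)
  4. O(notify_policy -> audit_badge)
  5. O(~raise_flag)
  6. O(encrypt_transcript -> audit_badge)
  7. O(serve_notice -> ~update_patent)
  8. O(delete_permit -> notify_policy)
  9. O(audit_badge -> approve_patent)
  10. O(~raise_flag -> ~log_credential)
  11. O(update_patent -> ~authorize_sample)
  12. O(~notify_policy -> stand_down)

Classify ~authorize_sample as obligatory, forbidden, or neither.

Neither

Premise 11 is O(update_patent -> ~authorize_sample), but O(update_patent) is not derivable from the premises, so it does not yield O(~authorize_sample).
No premise or chain of K-axiom applications forces O(~authorize_sample), and none forces O(authorize_sample). So ~authorize_sample is neither obligatory nor forbidden under these norms.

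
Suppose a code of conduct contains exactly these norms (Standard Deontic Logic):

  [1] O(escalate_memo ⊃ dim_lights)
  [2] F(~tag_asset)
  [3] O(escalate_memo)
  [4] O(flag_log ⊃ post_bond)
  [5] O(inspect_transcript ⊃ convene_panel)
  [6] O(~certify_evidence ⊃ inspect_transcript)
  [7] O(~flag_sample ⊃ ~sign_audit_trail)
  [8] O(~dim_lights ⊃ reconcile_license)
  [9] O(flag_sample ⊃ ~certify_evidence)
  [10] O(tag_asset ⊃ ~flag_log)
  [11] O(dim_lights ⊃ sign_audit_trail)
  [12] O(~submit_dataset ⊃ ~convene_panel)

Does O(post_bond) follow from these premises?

Premise 4 is O(flag_log ⊃ post_bond), but O(flag_log) is not derivable from the premises, so it does not yield O(post_bond).
No other premise forces O(post_bond). An ideal world satisfying every premise can still have post_bond false, so O(post_bond) is not derivable.

No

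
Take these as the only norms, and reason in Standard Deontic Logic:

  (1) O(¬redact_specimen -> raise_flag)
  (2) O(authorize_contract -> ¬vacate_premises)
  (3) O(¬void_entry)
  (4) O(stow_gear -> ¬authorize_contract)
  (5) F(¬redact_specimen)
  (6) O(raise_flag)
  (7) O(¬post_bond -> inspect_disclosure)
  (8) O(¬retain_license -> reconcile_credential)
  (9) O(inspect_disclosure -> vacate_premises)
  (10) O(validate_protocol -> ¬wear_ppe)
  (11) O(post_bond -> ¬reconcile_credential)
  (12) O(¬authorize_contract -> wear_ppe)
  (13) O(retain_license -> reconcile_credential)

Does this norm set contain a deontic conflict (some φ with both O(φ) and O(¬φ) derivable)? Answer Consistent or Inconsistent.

Premise 1 is O(¬redact_specimen -> raise_flag); even if O(raise_flag) held, inferring O(¬redact_specimen) would be affirming the consequent — invalid.
So O(¬redact_specimen) is not derivable, and the apparent clash with O(redact_specimen) does not arise.
A world satisfying every obligation exists (e.g. authorize_contract=false, inspect_disclosure=true, post_bond=false, raise_flag=true, reconcile_credential=true, redact_specimen=true, retain_license=false, stow_gear=false, vacate_premises=true, validate_protocol=false, void_entry=false, wear_ppe=true); no atom is both obligatory and forbidden, so the set is consistent.

Consistent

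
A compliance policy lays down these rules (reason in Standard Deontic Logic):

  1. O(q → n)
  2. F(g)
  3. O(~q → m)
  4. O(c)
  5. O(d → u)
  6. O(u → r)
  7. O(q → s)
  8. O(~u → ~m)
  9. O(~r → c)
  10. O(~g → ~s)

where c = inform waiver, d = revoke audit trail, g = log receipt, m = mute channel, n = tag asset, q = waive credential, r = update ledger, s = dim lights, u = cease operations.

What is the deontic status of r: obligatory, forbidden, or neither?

F(g) at premise 2 means O(~g).
Premise 10 is O(~g → ~s); since O(~g), deontic closure gives O(~s).
The contrapositive of premise 7 (O(q → s)) is O(~s → ~q), and O(~s) is already established, so O(~q).
Applying K to premise 3 (O(~q → m)) and O(~q) yields O(m).
Premise 8, O(~u → ~m), contraposes to O(m → u); with O(m) we get O(u).
Applying K to premise 6 (O(u → r)) and O(u) yields O(r).
Premises 1, 4, 5, 9 do not contribute to this derivation.
Hence r is obligatory.

Obligatory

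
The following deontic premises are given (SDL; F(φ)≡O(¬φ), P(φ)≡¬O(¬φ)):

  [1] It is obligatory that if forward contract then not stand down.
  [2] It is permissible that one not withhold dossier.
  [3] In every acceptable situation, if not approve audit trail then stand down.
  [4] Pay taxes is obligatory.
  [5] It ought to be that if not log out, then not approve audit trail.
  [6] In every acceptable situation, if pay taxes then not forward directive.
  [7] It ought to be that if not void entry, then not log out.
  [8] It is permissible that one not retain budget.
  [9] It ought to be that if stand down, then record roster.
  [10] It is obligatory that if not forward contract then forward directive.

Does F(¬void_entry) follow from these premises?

Premise 4 gives O(pay_taxes).
From O(pay_taxes) and premise 6, O(pay_taxes → ¬forward_directive), we obtain O(¬forward_directive).
The contrapositive of premise 10 (O(¬forward_contract → forward_directive)) is O(¬forward_directive → forward_contract), and O(¬forward_directive) is already established, so O(forward_contract).
From O(forward_contract) and premise 1, O(forward_contract → ¬stand_down), we obtain O(¬stand_down).
Premise 3, O(¬approve_audit_trail → stand_down), contraposes to O(¬stand_down → approve_audit_trail); with O(¬stand_down) we get O(approve_audit_trail).
Premise 5, O(¬log_out → ¬approve_audit_trail), contraposes to O(approve_audit_trail → log_out); with O(approve_audit_trail) we get O(log_out).
Premise 7, O(¬void_entry → ¬log_out), contraposes to O(log_out → void_entry); with O(log_out) we get O(void_entry).
Premises 2, 8, 9 do not contribute to this derivation.
So O(void_entry) holds, i.e. F(¬void_entry). The claim follows.

Yes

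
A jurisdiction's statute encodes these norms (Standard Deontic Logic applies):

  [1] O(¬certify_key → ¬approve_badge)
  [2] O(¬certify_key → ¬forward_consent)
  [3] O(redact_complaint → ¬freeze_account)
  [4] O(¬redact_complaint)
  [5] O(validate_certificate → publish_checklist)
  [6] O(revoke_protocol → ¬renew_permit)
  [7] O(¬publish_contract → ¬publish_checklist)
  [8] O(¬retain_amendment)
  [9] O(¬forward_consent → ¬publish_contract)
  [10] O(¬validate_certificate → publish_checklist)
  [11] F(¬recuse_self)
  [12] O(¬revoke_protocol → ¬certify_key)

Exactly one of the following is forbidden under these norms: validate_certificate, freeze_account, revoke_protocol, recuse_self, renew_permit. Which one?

renew_permit

By case analysis on ¬validate_certificate: premise 10 gives O(¬validate_certificate → publish_checklist) and premise 5 gives O(validate_certificate → publish_checklist), so O(publish_checklist) either way.
Premise 7 is O(¬publish_contract → ¬publish_checklist); contrapositively O(publish_checklist → publish_contract). Since O(publish_checklist) holds, K gives O(publish_contract).
The contrapositive of premise 9 (O(¬forward_consent → ¬publish_contract)) is O(publish_contract → forward_consent), and O(publish_contract) is already established, so O(forward_consent).
Premise 2 is O(¬certify_key → ¬forward_consent); contrapositively O(forward_consent → certify_key). Since O(forward_consent) holds, K gives O(certify_key).
Premise 12 is O(¬revoke_protocol → ¬certify_key); contrapositively O(certify_key → revoke_protocol). Since O(certify_key) holds, K gives O(revoke_protocol).
From O(revoke_protocol) and premise 6, O(revoke_protocol → ¬renew_permit), we obtain O(¬renew_permit).
So O(¬renew_permit) holds, i.e. renew_permit is forbidden. None of the other listed options is forbidden under the premises.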